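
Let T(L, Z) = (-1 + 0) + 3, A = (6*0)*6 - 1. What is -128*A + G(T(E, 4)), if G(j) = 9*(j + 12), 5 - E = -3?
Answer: 254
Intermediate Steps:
E = 8 (E = 5 - 1*(-3) = 5 + 3 = 8)
A = -1 (A = 0*6 - 1 = 0 - 1 = -1)
T(L, Z) = 2 (T(L, Z) = -1 + 3 = 2)
G(j) = 108 + 9*j (G(j) = 9*(12 + j) = 108 + 9*j)
-128*A + G(T(E, 4)) = -128*(-1) + (108 + 9*2) = 128 + (108 + 18) = 128 + 126 = 254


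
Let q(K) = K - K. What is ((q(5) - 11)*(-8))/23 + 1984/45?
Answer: 49592/1035 ≈ 47.915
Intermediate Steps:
q(K) = 0
((q(5) - 11)*(-8))/23 + 1984/45 = ((0 - 11)*(-8))/23 + 1984/45 = -11*(-8)*(1/23) + 1984*(1/45) = 88*(1/23) + 1984/45 = 88/23 + 1984/45 = 49592/1035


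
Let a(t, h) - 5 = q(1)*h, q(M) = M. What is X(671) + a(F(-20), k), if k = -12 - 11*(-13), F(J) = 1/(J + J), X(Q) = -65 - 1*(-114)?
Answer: 185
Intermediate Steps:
X(Q) = 49 (X(Q) = -65 + 114 = 49)
F(J) = 1/(2*J)
k = 131 (k = -12 + 143 = 131)
a(t, h) = 5 + h (a(t, h) = 5 + 1*h = 5 + h)
X(671) + a(F(-20), k) = 49 + (5 + 131) = 49 + 136 = 185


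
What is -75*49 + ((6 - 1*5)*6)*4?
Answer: -3651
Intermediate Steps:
-75*49 + ((6 - 1*5)*6)*4 = -3675 + ((6 - 5)*6)*4 = -3675 + (1*6)*4 = -3675 + 6*4 = -3675 + 24 = -3651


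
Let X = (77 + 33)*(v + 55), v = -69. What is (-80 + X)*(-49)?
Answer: 79380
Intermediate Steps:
X = -1540 (X = (77 + 33)*(-69 + 55) = 110*(-14) = -1540)
(-80 + X)*(-49) = (-80 - 1540)*(-49) = -1620*(-49) = 79380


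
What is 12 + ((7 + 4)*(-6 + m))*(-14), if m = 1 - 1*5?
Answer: 1552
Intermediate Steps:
m = -4 (m = 1 - 5 = -4)
12 + ((7 + 4)*(-6 + m))*(-14) = 12 + ((7 + 4)*(-6 - 4))*(-14) = 12 + (11*(-10))*(-14) = 12 - 110*(-14) = 12 + 1540 = 1552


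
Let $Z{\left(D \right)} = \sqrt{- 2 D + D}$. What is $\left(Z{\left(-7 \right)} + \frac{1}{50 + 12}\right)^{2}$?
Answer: $\frac{26909}{3844} + \frac{\sqrt{7}}{31} \approx 7.0856$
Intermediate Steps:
$Z{\left(D \right)} = \sqrt{- D}$
$\left(Z{\left(-7 \right)} + \frac{1}{50 + 12}\right)^{2} = \left(\sqrt{\left(-1\right) \left(-7\right)} + \frac{1}{50 + 12}\right)^{2} = \left(\sqrt{7} + \frac{1}{62}\right)^{2} = \left(\frac{1}{62} + \sqrt{7}\right)^{2}$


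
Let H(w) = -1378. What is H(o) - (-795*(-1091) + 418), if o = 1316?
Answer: -869141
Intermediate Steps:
H(o) - (-795*(-1091) + 418) = -1378 - (-795*(-1091) + 418) = -1378 - (867345 + 418) = -1378 - 1*867763 = -1378 - 867763 = -869141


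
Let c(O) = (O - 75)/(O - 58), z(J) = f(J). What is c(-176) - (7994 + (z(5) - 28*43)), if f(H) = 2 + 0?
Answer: -1589077/234 ≈ -6790.9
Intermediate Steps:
f(H) = 2
z(J) = 2
c(O) = (-75 + O)/(-58 + O)
c(-176) - (7994 + (z(5) - 28*43)) = (-75 - 176)/(-58 - 176) - (7994 + (2 - 28*43)) = -251/(-234) - (7994 + (2 - 1204)) = -1/234*(-251) - (7994 - 1202) = 251/234 - 1*6792 = 251/234 - 6792 = -1589077/234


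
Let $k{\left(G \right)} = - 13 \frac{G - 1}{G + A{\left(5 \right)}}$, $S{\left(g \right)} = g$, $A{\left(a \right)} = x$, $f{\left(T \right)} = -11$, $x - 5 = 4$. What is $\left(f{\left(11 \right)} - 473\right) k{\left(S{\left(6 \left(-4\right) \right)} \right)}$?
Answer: $\frac{31460}{3} \approx 10487.0$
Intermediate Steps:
$x = 9$ ($x = 5 + 4 = 9$)
$A{\left(a \right)} = 9$
$k{\left(G \right)} = - \frac{13 \left(-1 + G\right)}{9 + G}$ ($k{\left(G \right)} = - 13 \frac{G - 1}{G + 9} = - 13 \frac{-1 + G}{9 + G} = - \frac{13 \left(-1 + G\right)}{9 + G}$)
$\left(f{\left(11 \right)} - 473\right) k{\left(S{\left(6 \left(-4\right) \right)} \right)} = \left(-11 - 473\right) \frac{13 \left(1 - 6 \left(-4\right)\right)}{9 + 6 \left(-4\right)} = - 484 \frac{13 \left(1 - -24\right)}{9 - 24} = - 484 \frac{13 \left(1 + 24\right)}{-15} = - 484 \cdot 13 \left(- \frac{1}{15}\right) 25 = \left(-484\right) \left(- \frac{65}{3}\right) = \frac{31460}{3}$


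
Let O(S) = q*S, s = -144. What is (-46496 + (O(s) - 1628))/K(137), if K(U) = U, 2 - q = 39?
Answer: -42796/137 ≈ -312.38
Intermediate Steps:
q = -37 (q = 2 - 1*39 = 2 - 39 = -37)
O(S) = -37*S
(-46496 + (O(s) - 1628))/K(137) = (-46496 + (-37*(-144) - 1628))/137 = (-46496 + (5328 - 1628))*(1/137) = (-46496 + 3700)*(1/137) = -42796*1/137 = -42796/137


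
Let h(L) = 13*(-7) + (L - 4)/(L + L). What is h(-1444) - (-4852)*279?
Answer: 488655918/361 ≈ 1.3536e+6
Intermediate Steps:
h(L) = -91 + (-4 + L)/(2*L) (h(L) = -91 + (-4 + L)/((2*L)) = -91 + (-4 + L)*(1/(2*L)) = -91 + (-4 + L)/(2*L))
h(-1444) - (-4852)*279 = (-181/2 - 2/(-1444)) - (-4852)*279 = (-181/2 - 2*(-1/1444)) - 1*(-1353708) = (-181/2 + 1/722) + 1353708 = -32670/361 + 1353708 = 488655918/361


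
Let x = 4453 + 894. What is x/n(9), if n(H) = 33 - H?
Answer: 5347/24 ≈ 222.79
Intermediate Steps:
x = 5347
x/n(9) = 5347/(33 - 1*9) = 5347/(33 - 9) = 5347/24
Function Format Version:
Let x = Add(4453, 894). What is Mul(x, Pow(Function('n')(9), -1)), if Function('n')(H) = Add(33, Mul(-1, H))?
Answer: Rational(5347, 24) ≈ 222.79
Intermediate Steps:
x = 5347
Mul(x, Pow(Function('n')(9), -1)) = Mul(5347, Pow(Add(33, Mul(-1, 9)), -1)) = Mul(5347, Pow(Add(33, -9), -1)) = Mul(5347, Pow(24, -1)) = Mul(5347, Rational(1, 24)) = Rational(5347, 24)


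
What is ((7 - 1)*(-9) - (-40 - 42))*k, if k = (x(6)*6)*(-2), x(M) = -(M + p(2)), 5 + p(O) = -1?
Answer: 0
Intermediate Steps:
p(O) = -6 (p(O) = -5 - 1 = -6)
x(M) = 6 - M (x(M) = -(M - 6) = -(-6 + M) = 6 - M)
k = 0 (k = ((6 - 1*6)*6)*(-2) = ((6 - 6)*6)*(-2) = (0*6)*(-2) = 0*(-2) = 0)
((7 - 1)*(-9) - (-40 - 42))*k = ((7 - 1)*(-9) - (-40 - 42))*0 = (6*(-9) - 1*(-82))*0 = (-54 + 82)*0 = 28*0 = 0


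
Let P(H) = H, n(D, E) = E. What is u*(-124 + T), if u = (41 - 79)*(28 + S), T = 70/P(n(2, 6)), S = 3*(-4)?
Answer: 204896/3 ≈ 68299.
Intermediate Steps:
S = -12
T = 35/3 (T = 70/6 = 70*(1/6) = 35/3 ≈ 11.667)
u = -608 (u = (41 - 79)*(28 - 12) = -38*16 = -608)
u*(-124 + T) = -608*(-124 + 35/3) = -608*(-337/3) = 204896/3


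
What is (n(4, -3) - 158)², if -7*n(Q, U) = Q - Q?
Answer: 24964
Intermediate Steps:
n(Q, U) = 0 (n(Q, U) = -(Q - Q)/7 = -⅐*0 = 0)
(n(4, -3) - 158)² = (0 - 158)² = (-158)² = 24964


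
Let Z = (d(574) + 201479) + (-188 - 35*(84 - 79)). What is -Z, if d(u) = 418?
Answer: -201534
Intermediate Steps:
Z = 201534 (Z = (418 + 201479) + (-188 - 35*(84 - 79)) = 201897 + (-188 - 35*5) = 201897 + (-188 - 175) = 201897 - 363 = 201534)
-Z = -1*201534 = -201534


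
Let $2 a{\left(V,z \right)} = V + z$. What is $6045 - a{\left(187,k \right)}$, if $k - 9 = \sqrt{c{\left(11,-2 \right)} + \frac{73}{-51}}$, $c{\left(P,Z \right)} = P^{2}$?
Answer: $5947 - \frac{\sqrt{310998}}{102} \approx 5941.5$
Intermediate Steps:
$k = 9 + \frac{\sqrt{310998}}{51}$ ($k = 9 + \sqrt{11^{2} + \frac{73}{-51}} = 9 + \sqrt{121 + 73 \left(- \frac{1}{51}\right)} = 9 + \sqrt{121 - \frac{73}{51}} = 9 + \sqrt{\frac{6098}{51}} = 9 + \frac{\sqrt{310998}}{51} \approx 19.935$)
$a{\left(V,z \right)} = \frac{V}{2} + \frac{z}{2}$ ($a{\left(V,z \right)} = \frac{V + z}{2} = \frac{V}{2} + \frac{z}{2}$)
$6045 - a{\left(187,k \right)} = 6045 - \left(\frac{1}{2} \cdot 187 + \frac{9 + \frac{\sqrt{310998}}{51}}{2}\right) = 6045 - \left(\frac{187}{2} + \left(\frac{9}{2} + \frac{\sqrt{310998}}{102}\right)\right) = 6045 - \left(98 + \frac{\sqrt{310998}}{102}\right) = 5947 - \frac{\sqrt{310998}}{102}$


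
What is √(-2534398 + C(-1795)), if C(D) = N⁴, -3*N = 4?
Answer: I*√205285982/9 ≈ 1592.0*I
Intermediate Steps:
N = -4/3 (N = -⅓*4 = -4/3 ≈ -1.3333)
C(D) = 256/81 (C(D) = (-4/3)⁴ = 256/81)
√(-2534398 + C(-1795)) = √(-2534398 + 256/81) = √(-205285982/81) = I*√205285982/9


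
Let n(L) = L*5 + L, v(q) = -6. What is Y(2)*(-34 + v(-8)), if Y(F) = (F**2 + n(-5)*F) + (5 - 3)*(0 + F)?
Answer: 2080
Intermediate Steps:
n(L) = 6*L (n(L) = 5*L + L = 6*L)
Y(F) = F**2 - 28*F (Y(F) = (F**2 + (6*(-5))*F) + (5 - 3)*(0 + F) = (F**2 - 30*F) + 2*F = F**2 - 28*F)
Y(2)*(-34 + v(-8)) = (2*(-28 + 2))*(-34 - 6) = (2*(-26))*(-40) = -52*(-40) = 2080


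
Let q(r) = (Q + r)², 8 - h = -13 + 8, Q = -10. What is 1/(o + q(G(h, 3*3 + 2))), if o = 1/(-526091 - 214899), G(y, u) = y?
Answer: 740990/6668909 ≈ 0.11111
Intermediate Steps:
h = 13 (h = 8 - (-13 + 8) = 8 - 1*(-5) = 8 + 5 = 13)
q(r) = (-10 + r)²
o = -1/740990 (o = 1/(-740990) = -1/740990 ≈ -1.3495e-6)
1/(o + q(G(h, 3*3 + 2))) = 1/(-1/740990 + (-10 + 13)²) = 1/(-1/740990 + 3²) = 1/(-1/740990 + 9) = 1/(6668909/740990) = 740990/6668909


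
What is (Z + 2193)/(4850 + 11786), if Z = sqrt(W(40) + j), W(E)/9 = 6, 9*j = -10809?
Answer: 2193/16636 + I*sqrt(1147)/16636 ≈ 0.13182 + 0.0020358*I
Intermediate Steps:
j = -1201 (j = (1/9)*(-10809) = -1201)
W(E) = 54 (W(E) = 9*6 = 54)
Z = I*sqrt(1147) (Z = sqrt(54 - 1201) = sqrt(-1147) = I*sqrt(1147) ≈ 33.867*I)
(Z + 2193)/(4850 + 11786) = (I*sqrt(1147) + 2193)/(4850 + 11786) = (2193 + I*sqrt(1147))/16636 = (2193 + I*sqrt(1147))*(1/16636) = 2193/16636 + I*sqrt(1147)/16636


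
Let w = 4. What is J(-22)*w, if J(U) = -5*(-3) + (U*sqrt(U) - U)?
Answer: 148 - 88*I*sqrt(22) ≈ 148.0 - 412.76*I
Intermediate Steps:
J(U) = 15 + U**(3/2) - U (J(U) = 15 + (U**(3/2) - U) = 15 + U**(3/2) - U)
J(-22)*w = (15 + (-22)**(3/2) - 1*(-22))*4 = (15 - 22*I*sqrt(22) + 22)*4 = (37 - 22*I*sqrt(22))*4 = 148 - 88*I*sqrt(22)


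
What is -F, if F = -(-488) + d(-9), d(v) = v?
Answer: -479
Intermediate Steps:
F = 479 (F = -(-488) - 9 = -122*(-4) - 9 = 488 - 9 = 479)
-F = -1*479 = -479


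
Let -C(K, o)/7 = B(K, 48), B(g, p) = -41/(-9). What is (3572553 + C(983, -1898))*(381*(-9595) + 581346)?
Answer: -32949530116270/3 ≈ -1.0983e+13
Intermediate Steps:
B(g, p) = 41/9 (B(g, p) = -41*(-⅑) = 41/9)
C(K, o) = -287/9 (C(K, o) = -7*41/9 = -287/9)
(3572553 + C(983, -1898))*(381*(-9595) + 581346) = (3572553 - 287/9)*(381*(-9595) + 581346) = 32152690*(-3655695 + 581346)/9 = (32152690/9)*(-3074349) = -32949530116270/3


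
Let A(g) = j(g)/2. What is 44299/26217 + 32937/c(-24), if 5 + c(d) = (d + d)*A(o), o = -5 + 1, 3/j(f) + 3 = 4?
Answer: -860098306/2018709 ≈ -426.06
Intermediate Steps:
j(f) = 3 (j(f) = 3/(-3 + 4) = 3/1 = 3*1 = 3)
o = -4
A(g) = 3/2
c(d) = -5 + 3*d (c(d) = -5 + (d + d)*(3/2) = -5 + (2*d)*(3/2) = -5 + 3*d)
44299/26217 + 32937/c(-24) = 44299/26217 + 32937/(-5 + 3*(-24)) = 44299*(1/26217) + 32937/(-5 - 72) = 44299/26217 + 32937/(-77) = 44299/26217 + 32937*(-1/77) = 44299/26217 - 32937/77 = -860098306/2018709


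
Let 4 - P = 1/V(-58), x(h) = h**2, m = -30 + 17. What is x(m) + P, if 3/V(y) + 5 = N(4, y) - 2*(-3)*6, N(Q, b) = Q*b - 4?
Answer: 724/3 ≈ 241.33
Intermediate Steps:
N(Q, b) = -4 + Q*b
m = -13
V(y) = 3/(27 + 4*y) (V(y) = 3/(-5 + ((-4 + 4*y) - 2*(-3)*6)) = 3/(-5 + ((-4 + 4*y) + 6*6)) = 3/(-5 + ((-4 + 4*y) + 36)) = 3/(-5 + (32 + 4*y)) = 3/(27 + 4*y))
P = 217/3 (P = 4 - 1/(3/(27 + 4*(-58))) = 4 - 1/(3/(27 - 232)) = 4 - 1/(3/(-205)) = 4 - 1/(3*(-1/205)) = 4 - 1/(-3/205) = 4 - 1*(-205/3) = 4 + 205/3 = 217/3 ≈ 72.333)
x(m) + P = (-13)**2 + 217/3 = 169 + 217/3 = 724/3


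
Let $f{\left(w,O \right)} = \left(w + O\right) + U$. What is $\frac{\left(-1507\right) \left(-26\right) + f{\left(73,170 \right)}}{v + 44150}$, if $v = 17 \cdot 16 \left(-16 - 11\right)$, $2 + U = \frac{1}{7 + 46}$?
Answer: $\frac{1044710}{975359} \approx 1.0711$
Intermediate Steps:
$U = - \frac{105}{53}$ ($U = -2 + \frac{1}{7 + 46} = -2 + \frac{1}{53} = - \frac{105}{53} \approx -1.9811$)
$f{\left(w,O \right)} = - \frac{105}{53} + O + w$ ($f{\left(w,O \right)} = \left(w + O\right) - \frac{105}{53} = \left(O + w\right) - \frac{105}{53} = - \frac{105}{53} + O + w$)
$v = -7344$ ($v = 272 \left(-27\right) = -7344$)
$\frac{\left(-1507\right) \left(-26\right) + f{\left(73,170 \right)}}{v + 44150} = \frac{\left(-1507\right) \left(-26\right) + \left(- \frac{105}{53} + 170 + 73\right)}{-7344 + 44150} = \frac{39182 + \frac{12774}{53}}{36806} = \frac{2089420}{53} \cdot \frac{1}{36806} = \frac{1044710}{975359}$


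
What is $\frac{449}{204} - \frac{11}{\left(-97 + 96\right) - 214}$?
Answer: $\frac{98779}{43860} \approx 2.2521$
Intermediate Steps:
$\frac{449}{204} - \frac{11}{\left(-97 + 96\right) - 214} = 449 \cdot \frac{1}{204} - \frac{11}{-1 - 214} = \frac{449}{204} - \frac{11}{-215} = \frac{449}{204} - - \frac{11}{215} = \frac{449}{204} + \frac{11}{215} = \frac{98779}{43860}$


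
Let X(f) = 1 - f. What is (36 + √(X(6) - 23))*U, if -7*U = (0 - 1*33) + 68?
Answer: -180 - 10*I*√7 ≈ -180.0 - 26.458*I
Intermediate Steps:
U = -5 (U = -((0 - 1*33) + 68)/7 = -((0 - 33) + 68)/7 = -(-33 + 68)/7 = -⅐*35 = -5)
(36 + √(X(6) - 23))*U = (36 + √((1 - 1*6) - 23))*(-5) = (36 + √((1 - 6) - 23))*(-5) = (36 + √(-5 - 23))*(-5) = (36 + √(-28))*(-5) = (36 + 2*I*√7)*(-5) = -180 - 10*I*√7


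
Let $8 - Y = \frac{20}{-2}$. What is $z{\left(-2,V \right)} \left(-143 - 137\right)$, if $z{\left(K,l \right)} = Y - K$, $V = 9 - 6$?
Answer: $-5600$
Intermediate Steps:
$Y = 18$ ($Y = 8 - \frac{20}{-2} = 8 - 20 \left(- \frac{1}{2}\right) = 8 - -10 = 8 + 10 = 18$)
$V = 3$ ($V = 9 - 6 = 3$)
$z{\left(K,l \right)} = 18 - K$
$z{\left(-2,V \right)} \left(-143 - 137\right) = \left(18 - -2\right) \left(-143 - 137\right) = \left(18 + 2\right) \left(-280\right) = 20 \left(-280\right) = -5600$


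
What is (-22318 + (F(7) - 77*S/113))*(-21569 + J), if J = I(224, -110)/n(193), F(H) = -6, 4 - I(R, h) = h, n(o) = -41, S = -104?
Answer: 2224023905572/4633 ≈ 4.8004e+8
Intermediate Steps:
I(R, h) = 4 - h
J = -114/41 (J = (4 - 1*(-110))/(-41) = (4 + 110)*(-1/41) = 114*(-1/41) = -114/41 ≈ -2.7805)
(-22318 + (F(7) - 77*S/113))*(-21569 + J) = (-22318 + (-6 - (-8008)/113))*(-21569 - 114/41) = (-22318 + (-6 - (-8008)/113))*(-884443/41) = (-22318 + (-6 - 77*(-104/113)))*(-884443/41) = (-22318 + (-6 + 8008/113))*(-884443/41) = (-22318 + 7330/113)*(-884443/41) = -2514604/113*(-884443/41) = 2224023905572/4633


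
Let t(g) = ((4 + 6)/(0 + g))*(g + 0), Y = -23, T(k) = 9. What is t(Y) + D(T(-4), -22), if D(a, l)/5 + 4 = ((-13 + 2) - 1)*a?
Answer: -550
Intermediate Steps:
D(a, l) = -20 - 60*a (D(a, l) = -20 + 5*(((-13 + 2) - 1)*a) = -20 + 5*((-11 - 1)*a) = -20 + 5*(-12*a) = -20 - 60*a)
t(g) = 10 (t(g) = (10/g)*g = 10)
t(Y) + D(T(-4), -22) = 10 + (-20 - 60*9) = 10 + (-20 - 540) = 10 - 560 = -550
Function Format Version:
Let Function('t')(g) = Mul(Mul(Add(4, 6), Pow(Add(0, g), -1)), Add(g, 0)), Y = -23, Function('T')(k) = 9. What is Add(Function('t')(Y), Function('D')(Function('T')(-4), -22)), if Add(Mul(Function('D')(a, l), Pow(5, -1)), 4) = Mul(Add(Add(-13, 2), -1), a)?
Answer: -550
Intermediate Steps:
Function('D')(a, l) = Add(-20, Mul(-60, a)) (Function('D')(a, l) = Add(-20, Mul(5, Mul(Add(Add(-13, 2), -1), a))) = Add(-20, Mul(5, Mul(Add(-11, -1), a))) = Add(-20, Mul(5, Mul(-12, a))) = Add(-20, Mul(-60, a)))
Function('t')(g) = 10 (Function('t')(g) = Mul(Mul(10, Pow(g, -1)), g) = 10)
Add(Function('t')(Y), Function('D')(Function('T')(-4), -22)) = Add(10, Add(-20, Mul(-60, 9))) = Add(10, Add(-20, -540)) = Add(10, -560) = -550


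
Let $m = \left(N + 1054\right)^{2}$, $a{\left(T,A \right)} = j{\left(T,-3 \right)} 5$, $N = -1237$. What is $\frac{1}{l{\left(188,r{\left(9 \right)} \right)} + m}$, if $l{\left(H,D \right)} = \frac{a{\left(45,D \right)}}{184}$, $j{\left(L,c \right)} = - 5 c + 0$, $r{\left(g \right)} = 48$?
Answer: $\frac{184}{6162051} \approx 2.986 \cdot 10^{-5}$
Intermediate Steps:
$j{\left(L,c \right)} = - 5 c$
$a{\left(T,A \right)} = 75$ ($a{\left(T,A \right)} = \left(-5\right) \left(-3\right) 5 = 15 \cdot 5 = 75$)
$l{\left(H,D \right)} = \frac{75}{184}$
$m = 33489$ ($m = \left(-1237 + 1054\right)^{2} = \left(-183\right)^{2} = 33489$)
$\frac{1}{l{\left(188,r{\left(9 \right)} \right)} + m} = \frac{1}{\frac{75}{184} + 33489} = \frac{1}{\frac{6162051}{184}} = \frac{184}{6162051}$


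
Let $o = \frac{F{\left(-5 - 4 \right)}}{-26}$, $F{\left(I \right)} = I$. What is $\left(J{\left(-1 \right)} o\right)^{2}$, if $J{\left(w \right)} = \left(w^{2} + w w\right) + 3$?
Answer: $\frac{2025}{676} \approx 2.9956$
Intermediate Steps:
$J{\left(w \right)} = 3 + 2 w^{2}$ ($J{\left(w \right)} = \left(w^{2} + w^{2}\right) + 3 = 2 w^{2} + 3 = 3 + 2 w^{2}$)
$o = \frac{9}{26}$ ($o = \frac{-5 - 4}{-26} = \left(-5 - 4\right) \left(- \frac{1}{26}\right) = \left(-9\right) \left(- \frac{1}{26}\right) = \frac{9}{26} \approx 0.34615$)
$\left(J{\left(-1 \right)} o\right)^{2} = \left(\left(3 + 2 \left(-1\right)^{2}\right) \frac{9}{26}\right)^{2} = \left(\left(3 + 2 \cdot 1\right) \frac{9}{26}\right)^{2} = \left(\left(3 + 2\right) \frac{9}{26}\right)^{2} = \left(5 \cdot \frac{9}{26}\right)^{2} = \left(\frac{45}{26}\right)^{2} = \frac{2025}{676}$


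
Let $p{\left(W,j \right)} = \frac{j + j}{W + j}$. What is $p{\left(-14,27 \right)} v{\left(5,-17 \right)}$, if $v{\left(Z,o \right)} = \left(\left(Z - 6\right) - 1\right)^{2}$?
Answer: $\frac{216}{13} \approx 16.615$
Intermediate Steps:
$v{\left(Z,o \right)} = \left(-7 + Z\right)^{2}$ ($v{\left(Z,o \right)} = \left(\left(Z - 6\right) - 1\right)^{2} = \left(\left(-6 + Z\right) - 1\right)^{2} = \left(-7 + Z\right)^{2}$)
$p{\left(W,j \right)} = \frac{2 j}{W + j}$
$p{\left(-14,27 \right)} v{\left(5,-17 \right)} = 2 \cdot 27 \frac{1}{-14 + 27} \left(-7 + 5\right)^{2} = 2 \cdot 27 \cdot \frac{1}{13} \left(-2\right)^{2} = 2 \cdot 27 \cdot \frac{1}{13} \cdot 4 = \frac{54}{13} \cdot 4 = \frac{216}{13}$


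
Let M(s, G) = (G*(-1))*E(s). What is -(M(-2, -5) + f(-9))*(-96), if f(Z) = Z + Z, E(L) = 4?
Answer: 192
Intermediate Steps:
f(Z) = 2*Z
M(s, G) = -4*G (M(s, G) = (G*(-1))*4 = -G*4 = -4*G)
-(M(-2, -5) + f(-9))*(-96) = -(-4*(-5) + 2*(-9))*(-96) = -(20 - 18)*(-96) = -2*(-96) = -1*(-192) = 192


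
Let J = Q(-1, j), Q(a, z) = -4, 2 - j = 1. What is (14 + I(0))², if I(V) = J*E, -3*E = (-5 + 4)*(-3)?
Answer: 324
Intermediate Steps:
j = 1 (j = 2 - 1*1 = 2 - 1 = 1)
E = -1 (E = -(-5 + 4)*(-3)/3 = -(-1)*(-3)/3 = -⅓*3 = -1)
J = -4
I(V) = 4 (I(V) = -4*(-1) = 4)
(14 + I(0))² = (14 + 4)² = 18² = 324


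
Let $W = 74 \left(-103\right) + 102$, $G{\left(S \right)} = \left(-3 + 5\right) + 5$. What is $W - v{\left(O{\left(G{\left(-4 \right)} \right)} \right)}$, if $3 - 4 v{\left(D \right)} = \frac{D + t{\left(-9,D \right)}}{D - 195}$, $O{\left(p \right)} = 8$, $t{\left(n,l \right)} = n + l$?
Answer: $- \frac{1406382}{187} \approx -7520.8$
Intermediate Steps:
$G{\left(S \right)} = 7$ ($G{\left(S \right)} = 2 + 5 = 7$)
$t{\left(n,l \right)} = l + n$
$W = -7520$ ($W = -7622 + 102 = -7520$)
$v{\left(D \right)} = \frac{3}{4} - \frac{-9 + 2 D}{4 \left(-195 + D\right)}$ ($v{\left(D \right)} = \frac{3}{4} - \frac{\left(D + \left(D - 9\right)\right) \frac{1}{D - 195}}{4} = \frac{3}{4} - \frac{\left(D + \left(-9 + D\right)\right) \frac{1}{-195 + D}}{4} = \frac{3}{4} - \frac{\left(-9 + 2 D\right) \frac{1}{-195 + D}}{4} = \frac{3}{4} - \frac{\frac{1}{-195 + D} \left(-9 + 2 D\right)}{4} = \frac{3}{4} - \frac{-9 + 2 D}{4 \left(-195 + D\right)}$)
$W - v{\left(O{\left(G{\left(-4 \right)} \right)} \right)} = -7520 - \frac{-576 + 8}{4 \left(-195 + 8\right)} = -7520 - \frac{1}{4} \frac{1}{-187} \left(-568\right) = -7520 - \frac{1}{4} \left(- \frac{1}{187}\right) \left(-568\right) = -7520 - \frac{142}{187} = - \frac{1406382}{187}$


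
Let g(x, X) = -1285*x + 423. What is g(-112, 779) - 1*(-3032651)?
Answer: 3176994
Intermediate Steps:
g(x, X) = 423 - 1285*x
g(-112, 779) - 1*(-3032651) = (423 - 1285*(-112)) - 1*(-3032651) = (423 + 143920) + 3032651 = 144343 + 3032651 = 3176994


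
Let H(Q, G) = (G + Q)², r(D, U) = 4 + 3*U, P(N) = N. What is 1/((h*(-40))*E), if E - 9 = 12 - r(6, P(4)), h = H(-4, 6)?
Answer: -1/800 ≈ -0.0012500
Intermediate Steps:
h = 4 (h = (6 - 4)² = 2² = 4)
E = 5 (E = 9 + (12 - (4 + 3*4)) = 9 + (12 - (4 + 12)) = 9 + (12 - 1*16) = 9 + (12 - 16) = 9 - 4 = 5)
1/((h*(-40))*E) = 1/((4*(-40))*5) = 1/(-160*5) = 1/(-800) = -1/800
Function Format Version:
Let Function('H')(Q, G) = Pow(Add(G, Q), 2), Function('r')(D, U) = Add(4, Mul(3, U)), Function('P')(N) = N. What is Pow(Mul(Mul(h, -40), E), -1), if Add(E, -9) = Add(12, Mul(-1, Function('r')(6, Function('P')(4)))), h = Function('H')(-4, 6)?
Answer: Rational(-1, 800) ≈ -0.0012500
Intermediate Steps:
h = 4 (h = Pow(Add(6, -4), 2) = Pow(2, 2) = 4)
E = 5 (E = Add(9, Add(12, Mul(-1, Add(4, Mul(3, 4))))) = Add(9, Add(12, Mul(-1, Add(4, 12)))) = Add(9, Add(12, Mul(-1, 16))) = Add(9, Add(12, -16)) = Add(9, -4) = 5)
Pow(Mul(Mul(h, -40), E), -1) = Pow(Mul(Mul(4, -40), 5), -1) = Pow(Mul(-160, 5), -1) = Pow(-800, -1) = Rational(-1, 800)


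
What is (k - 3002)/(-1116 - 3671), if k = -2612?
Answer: 5614/4787 ≈ 1.1728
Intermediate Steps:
(k - 3002)/(-1116 - 3671) = (-2612 - 3002)/(-1116 - 3671) = -5614/(-4787) = -5614*(-1/4787) = 5614/4787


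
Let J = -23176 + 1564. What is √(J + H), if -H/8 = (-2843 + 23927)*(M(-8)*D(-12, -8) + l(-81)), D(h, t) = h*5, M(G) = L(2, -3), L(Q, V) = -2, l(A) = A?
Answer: 2*I*√1649955 ≈ 2569.0*I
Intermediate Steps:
J = -21612
M(G) = -2
D(h, t) = 5*h
H = -6578208 (H = -8*(-2843 + 23927)*(-10*(-12) - 81) = -168672*(-2*(-60) - 81) = -168672*(120 - 81) = -168672*39 = -8*822276 = -6578208)
√(J + H) = √(-21612 - 6578208) = √(-6599820) = 2*I*√1649955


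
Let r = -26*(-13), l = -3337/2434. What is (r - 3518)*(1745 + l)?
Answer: -6747948870/1217 ≈ -5.5447e+6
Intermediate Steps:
l = -3337/2434 (l = -3337*1/2434 = -3337/2434 ≈ -1.3710)
r = 338
(r - 3518)*(1745 + l) = (338 - 3518)*(1745 - 3337/2434) = -3180*4243993/2434 = -6747948870/1217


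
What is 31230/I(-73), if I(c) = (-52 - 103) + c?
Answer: -5205/38 ≈ -136.97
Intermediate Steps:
I(c) = -155 + c
31230/I(-73) = 31230/(-155 - 73) = 31230/(-228) = 31230*(-1/228) = -5205/38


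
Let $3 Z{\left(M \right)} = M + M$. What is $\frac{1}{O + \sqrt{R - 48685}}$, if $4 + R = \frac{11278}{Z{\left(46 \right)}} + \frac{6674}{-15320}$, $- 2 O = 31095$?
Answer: $- \frac{152175475}{2366421159377} - \frac{i \sqrt{41663206239305}}{7099263478131} \approx -6.4306 \cdot 10^{-5} - 9.0921 \cdot 10^{-7} i$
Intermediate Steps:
$O = - \frac{31095}{2}$ ($O = \left(- \frac{1}{2}\right) 31095 = - \frac{31095}{2} \approx -15548.0$)
$Z{\left(M \right)} = \frac{2 M}{3}$ ($Z{\left(M \right)} = \frac{M + M}{3} = \frac{2 M}{3}$)
$R = \frac{64010639}{176180}$ ($R = -4 + \left(\frac{11278}{\frac{2}{3} \cdot 46} + \frac{6674}{-15320}\right) = -4 + \left(\frac{11278}{\frac{92}{3}} + 6674 \left(- \frac{1}{15320}\right)\right) = -4 + \left(11278 \cdot \frac{3}{92} - \frac{3337}{7660}\right) = -4 + \left(\frac{16917}{46} - \frac{3337}{7660}\right) = -4 + \frac{64715359}{176180} = \frac{64010639}{176180} \approx 363.33$)
$\frac{1}{O + \sqrt{R - 48685}} = \frac{1}{- \frac{31095}{2} + \sqrt{\frac{64010639}{176180} - 48685}} = \frac{1}{- \frac{31095}{2} + \sqrt{- \frac{8513312661}{176180}}} = \frac{1}{- \frac{31095}{2} + \frac{3 i \sqrt{41663206239305}}{88090}}$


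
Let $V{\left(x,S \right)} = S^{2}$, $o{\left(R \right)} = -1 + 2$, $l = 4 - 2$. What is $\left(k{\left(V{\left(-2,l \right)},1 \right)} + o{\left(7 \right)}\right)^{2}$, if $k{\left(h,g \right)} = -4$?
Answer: $9$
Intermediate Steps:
$l = 2$ ($l = 4 - 2 = 2$)
$o{\left(R \right)} = 1$
$\left(k{\left(V{\left(-2,l \right)},1 \right)} + o{\left(7 \right)}\right)^{2} = \left(-4 + 1\right)^{2} = \left(-3\right)^{2} = 9$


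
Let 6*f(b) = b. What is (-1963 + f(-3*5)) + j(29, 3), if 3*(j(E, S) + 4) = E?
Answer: -11759/6 ≈ -1959.8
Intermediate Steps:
f(b) = b/6
j(E, S) = -4 + E/3
(-1963 + f(-3*5)) + j(29, 3) = (-1963 + (-3*5)/6) + (-4 + (1/3)*29) = (-1963 + (1/6)*(-15)) + (-4 + 29/3) = (-1963 - 5/2) + 17/3 = -3931/2 + 17/3 = -11759/6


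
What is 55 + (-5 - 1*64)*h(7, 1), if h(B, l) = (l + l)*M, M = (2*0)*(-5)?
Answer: 55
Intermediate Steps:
M = 0 (M = 0*(-5) = 0)
h(B, l) = 0 (h(B, l) = (l + l)*0 = (2*l)*0 = 0)
55 + (-5 - 1*64)*h(7, 1) = 55 + (-5 - 1*64)*0 = 55 + (-5 - 64)*0 = 55 - 69*0 = 55 + 0 = 55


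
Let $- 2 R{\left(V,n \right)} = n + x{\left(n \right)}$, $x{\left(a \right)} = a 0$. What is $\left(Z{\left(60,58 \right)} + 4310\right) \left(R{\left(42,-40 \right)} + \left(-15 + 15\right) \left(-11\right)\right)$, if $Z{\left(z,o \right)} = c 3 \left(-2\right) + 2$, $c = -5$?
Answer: $86840$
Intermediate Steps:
$x{\left(a \right)} = 0$
$Z{\left(z,o \right)} = 32$ ($Z{\left(z,o \right)} = - 5 \cdot 3 \left(-2\right) + 2 = \left(-5\right) \left(-6\right) + 2 = 30 + 2 = 32$)
$R{\left(V,n \right)} = - \frac{n}{2}$ ($R{\left(V,n \right)} = - \frac{n + 0}{2} = - \frac{n}{2}$)
$\left(Z{\left(60,58 \right)} + 4310\right) \left(R{\left(42,-40 \right)} + \left(-15 + 15\right) \left(-11\right)\right) = \left(32 + 4310\right) \left(\left(- \frac{1}{2}\right) \left(-40\right) + \left(-15 + 15\right) \left(-11\right)\right) = 4342 \left(20 + 0 \left(-11\right)\right) = 4342 \left(20 + 0\right) = 4342 \cdot 20 = 86840$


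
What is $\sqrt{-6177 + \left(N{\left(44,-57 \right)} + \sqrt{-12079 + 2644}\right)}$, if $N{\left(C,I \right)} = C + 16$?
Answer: $\sqrt{-6117 + i \sqrt{9435}} \approx 0.6209 + 78.214 i$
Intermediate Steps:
$N{\left(C,I \right)} = 16 + C$
$\sqrt{-6177 + \left(N{\left(44,-57 \right)} + \sqrt{-12079 + 2644}\right)} = \sqrt{-6177 + \left(\left(16 + 44\right) + \sqrt{-12079 + 2644}\right)} = \sqrt{-6177 + \left(60 + \sqrt{-9435}\right)} = \sqrt{-6177 + \left(60 + i \sqrt{9435}\right)} = \sqrt{-6117 + i \sqrt{9435}}$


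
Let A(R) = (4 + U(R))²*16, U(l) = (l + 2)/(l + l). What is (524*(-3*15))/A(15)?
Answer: -1326375/18769 ≈ -70.668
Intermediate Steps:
U(l) = (2 + l)/(2*l) (U(l) = (2 + l)/((2*l)) = (2 + l)*(1/(2*l)) = (2 + l)/(2*l))
A(R) = 16*(4 + (2 + R)/(2*R))² (A(R) = (4 + (2 + R)/(2*R))²*16 = 16*(4 + (2 + R)/(2*R))²)
(524*(-3*15))/A(15) = (524*(-3*15))/((4*(2 + 9*15)²/15²)) = (524*(-45))/((4*(1/225)*(2 + 135)²)) = -23580/(4*(1/225)*137²) = -23580/(4*(1/225)*18769) = -23580/75076/225 = -23580*225/75076 = -1326375/18769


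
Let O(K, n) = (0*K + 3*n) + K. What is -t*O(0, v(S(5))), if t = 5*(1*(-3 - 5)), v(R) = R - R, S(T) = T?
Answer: 0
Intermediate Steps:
v(R) = 0
O(K, n) = K + 3*n (O(K, n) = (0 + 3*n) + K = 3*n + K = K + 3*n)
t = -40 (t = 5*(1*(-8)) = 5*(-8) = -40)
-t*O(0, v(S(5))) = -(-40)*(0 + 3*0) = -(-40)*(0 + 0) = -(-40)*0 = -1*0 = 0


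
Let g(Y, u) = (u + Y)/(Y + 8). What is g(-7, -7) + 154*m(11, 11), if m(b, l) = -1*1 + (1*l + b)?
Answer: 3220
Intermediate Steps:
m(b, l) = -1 + b + l (m(b, l) = -1 + (l + b) = -1 + (b + l) = -1 + b + l)
g(Y, u) = (Y + u)/(8 + Y)
g(-7, -7) + 154*m(11, 11) = (-7 - 7)/(8 - 7) + 154*(-1 + 11 + 11) = -14/1 + 154*21 = 1*(-14) + 3234 = -14 + 3234 = 3220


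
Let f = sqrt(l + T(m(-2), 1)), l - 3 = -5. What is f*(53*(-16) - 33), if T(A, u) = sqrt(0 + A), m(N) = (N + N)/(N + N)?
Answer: -881*I ≈ -881.0*I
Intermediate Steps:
l = -2 (l = 3 - 5 = -2)
m(N) = 1 (m(N) = (2*N)/((2*N)) = (2*N)*(1/(2*N)) = 1)
T(A, u) = sqrt(A)
f = I (f = sqrt(-2 + sqrt(1)) = sqrt(-2 + 1) = sqrt(-1) = I ≈ 1.0*I)
f*(53*(-16) - 33) = I*(53*(-16) - 33) = I*(-848 - 33) = I*(-881) = -881*I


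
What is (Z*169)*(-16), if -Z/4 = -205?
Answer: -2217280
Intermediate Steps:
Z = 820 (Z = -4*(-205) = 820)
(Z*169)*(-16) = (820*169)*(-16) = 138580*(-16) = -2217280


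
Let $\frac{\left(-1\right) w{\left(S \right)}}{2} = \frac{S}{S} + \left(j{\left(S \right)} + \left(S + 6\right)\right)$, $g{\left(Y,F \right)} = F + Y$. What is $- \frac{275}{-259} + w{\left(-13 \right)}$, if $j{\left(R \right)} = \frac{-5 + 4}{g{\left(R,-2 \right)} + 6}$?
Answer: $\frac{29929}{2331} \approx 12.84$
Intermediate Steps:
$j{\left(R \right)} = - \frac{1}{4 + R}$ ($j{\left(R \right)} = \frac{-5 + 4}{\left(-2 + R\right) + 6} = - \frac{1}{4 + R}$)
$w{\left(S \right)} = -14 - 2 S + \frac{2}{4 + S}$ ($w{\left(S \right)} = - 2 \left(\frac{S}{S} - \left(-6 + \frac{1}{4 + S} - S\right)\right) = - 2 \left(1 - \left(-6 + \frac{1}{4 + S} - S\right)\right) = - 2 \left(1 + \left(6 + S - \frac{1}{4 + S}\right)\right) = - 2 \left(7 + S - \frac{1}{4 + S}\right) = -14 - 2 S + \frac{2}{4 + S}$)
$- \frac{275}{-259} + w{\left(-13 \right)} = - \frac{275}{-259} + \frac{2 \left(1 - \left(4 - 13\right) \left(7 - 13\right)\right)}{4 - 13} = \left(-275\right) \left(- \frac{1}{259}\right) + \frac{2 \left(1 - \left(-9\right) \left(-6\right)\right)}{-9} = \frac{275}{259} + 2 \left(- \frac{1}{9}\right) \left(1 - 54\right) = \frac{275}{259} + 2 \left(- \frac{1}{9}\right) \left(-53\right) = \frac{275}{259} + \frac{106}{9} = \frac{29929}{2331}$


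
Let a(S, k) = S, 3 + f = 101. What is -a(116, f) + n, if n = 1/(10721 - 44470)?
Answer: -3914885/33749 ≈ -116.00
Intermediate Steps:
f = 98 (f = -3 + 101 = 98)
n = -1/33749 (n = 1/(-33749) = -1/33749 ≈ -2.9630e-5)
-a(116, f) + n = -1*116 - 1/33749 = -116 - 1/33749 = -3914885/33749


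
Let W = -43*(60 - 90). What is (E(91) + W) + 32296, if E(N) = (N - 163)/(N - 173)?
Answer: 1377062/41 ≈ 33587.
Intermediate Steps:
E(N) = (-163 + N)/(-173 + N)
W = 1290 (W = -43*(-30) = 1290)
(E(91) + W) + 32296 = ((-163 + 91)/(-173 + 91) + 1290) + 32296 = (-72/(-82) + 1290) + 32296 = (-1/82*(-72) + 1290) + 32296 = (36/41 + 1290) + 32296 = 52926/41 + 32296 = 1377062/41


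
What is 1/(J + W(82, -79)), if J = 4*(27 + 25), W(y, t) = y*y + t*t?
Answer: 1/13173 ≈ 7.5913e-5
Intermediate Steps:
W(y, t) = t**2 + y**2 (W(y, t) = y**2 + t**2 = t**2 + y**2)
J = 208 (J = 4*52 = 208)
1/(J + W(82, -79)) = 1/(208 + ((-79)**2 + 82**2)) = 1/(208 + (6241 + 6724)) = 1/(208 + 12965) = 1/13173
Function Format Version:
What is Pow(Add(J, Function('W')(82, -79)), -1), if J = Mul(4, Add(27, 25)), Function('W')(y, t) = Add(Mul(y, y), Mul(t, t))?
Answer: Rational(1, 13173) ≈ 7.5913e-5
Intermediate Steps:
Function('W')(y, t) = Add(Pow(t, 2), Pow(y, 2)) (Function('W')(y, t) = Add(Pow(y, 2), Pow(t, 2)) = Add(Pow(t, 2), Pow(y, 2)))
J = 208 (J = Mul(4, 52) = 208)
Pow(Add(J, Function('W')(82, -79)), -1) = Pow(Add(208, Add(Pow(-79, 2), Pow(82, 2))), -1) = Pow(Add(208, Add(6241, 6724)), -1) = Pow(Add(208, 12965), -1) = Pow(13173, -1) = Rational(1, 13173)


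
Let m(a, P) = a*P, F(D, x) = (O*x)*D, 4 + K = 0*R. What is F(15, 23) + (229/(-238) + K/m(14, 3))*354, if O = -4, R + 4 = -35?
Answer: -208765/119 ≈ -1754.3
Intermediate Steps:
R = -39 (R = -4 - 35 = -39)
K = -4 (K = -4 + 0*(-39) = -4 + 0 = -4)
F(D, x) = -4*D*x (F(D, x) = (-4*x)*D = -4*D*x)
m(a, P) = P*a
F(15, 23) + (229/(-238) + K/m(14, 3))*354 = -4*15*23 + (229/(-238) - 4/(3*14))*354 = -1380 + (229*(-1/238) - 4/42)*354 = -1380 + (-229/238 - 4*1/42)*354 = -1380 + (-229/238 - 2/21)*354 = -1380 - 755/714*354 = -1380 - 44545/119 = -208765/119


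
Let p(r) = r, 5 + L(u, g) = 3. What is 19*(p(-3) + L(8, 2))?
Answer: -95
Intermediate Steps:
L(u, g) = -2 (L(u, g) = -5 + 3 = -2)
19*(p(-3) + L(8, 2)) = 19*(-3 - 2) = 19*(-5) = -95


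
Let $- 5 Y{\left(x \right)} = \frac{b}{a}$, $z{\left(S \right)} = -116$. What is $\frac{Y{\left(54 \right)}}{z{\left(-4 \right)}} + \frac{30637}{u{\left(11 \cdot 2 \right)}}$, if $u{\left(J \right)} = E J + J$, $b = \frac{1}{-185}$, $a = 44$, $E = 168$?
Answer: $\frac{6574700031}{797882800} \approx 8.2402$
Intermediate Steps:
$b = - \frac{1}{185} \approx -0.0054054$
$Y{\left(x \right)} = \frac{1}{40700}$ ($Y{\left(x \right)} = - \frac{\left(- \frac{1}{185}\right) \frac{1}{44}}{5} = \left(- \frac{1}{5}\right) \left(- \frac{1}{8140}\right) = \frac{1}{40700}$)
$u{\left(J \right)} = 169 J$ ($u{\left(J \right)} = 168 J + J = 169 J$)
$\frac{Y{\left(54 \right)}}{z{\left(-4 \right)}} + \frac{30637}{u{\left(11 \cdot 2 \right)}} = \frac{1}{40700 \left(-116\right)} + \frac{30637}{169 \cdot 11 \cdot 2} = \frac{1}{40700} \left(- \frac{1}{116}\right) + \frac{30637}{169 \cdot 22} = - \frac{1}{4721200} + \frac{30637}{3718} = \frac{6574700031}{797882800}$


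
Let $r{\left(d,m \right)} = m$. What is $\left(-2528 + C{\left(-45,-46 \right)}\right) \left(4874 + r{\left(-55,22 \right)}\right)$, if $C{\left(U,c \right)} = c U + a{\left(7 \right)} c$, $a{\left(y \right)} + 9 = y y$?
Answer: $-11251008$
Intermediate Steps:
$a{\left(y \right)} = -9 + y^{2}$ ($a{\left(y \right)} = -9 + y y = -9 + y^{2}$)
$C{\left(U,c \right)} = 40 c + U c$ ($C{\left(U,c \right)} = c U + \left(-9 + 7^{2}\right) c = U c + \left(-9 + 49\right) c = U c + 40 c = 40 c + U c$)
$\left(-2528 + C{\left(-45,-46 \right)}\right) \left(4874 + r{\left(-55,22 \right)}\right) = \left(-2528 - 46 \left(40 - 45\right)\right) \left(4874 + 22\right) = \left(-2528 - -230\right) 4896 = \left(-2528 + 230\right) 4896 = \left(-2298\right) 4896 = -11251008$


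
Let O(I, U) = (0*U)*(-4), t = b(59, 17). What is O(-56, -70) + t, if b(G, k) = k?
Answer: 17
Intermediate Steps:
t = 17
O(I, U) = 0 (O(I, U) = 0*(-4) = 0)
O(-56, -70) + t = 0 + 17 = 17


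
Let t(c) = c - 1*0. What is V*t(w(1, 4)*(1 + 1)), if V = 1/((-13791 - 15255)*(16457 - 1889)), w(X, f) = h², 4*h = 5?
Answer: -25/3385137024 ≈ -7.3852e-9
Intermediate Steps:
h = 5/4 (h = (¼)*5 = 5/4 ≈ 1.2500)
w(X, f) = 25/16 (w(X, f) = (5/4)² = 25/16)
t(c) = c (t(c) = c + 0 = c)
V = -1/423142128 (V = 1/(-29046*14568) = 1/(-423142128) = -1/423142128 ≈ -2.3633e-9)
V*t(w(1, 4)*(1 + 1)) = -25*(1 + 1)/6770274048 = -25*2/6770274048 = -1/423142128*25/8 = -25/3385137024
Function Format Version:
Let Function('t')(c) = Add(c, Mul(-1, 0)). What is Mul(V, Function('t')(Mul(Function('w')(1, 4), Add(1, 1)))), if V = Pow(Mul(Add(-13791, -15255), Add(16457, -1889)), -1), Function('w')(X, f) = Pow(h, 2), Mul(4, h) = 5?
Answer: Rational(-25, 3385137024) ≈ -7.3852e-9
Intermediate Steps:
h = Rational(5, 4) (h = Mul(Rational(1, 4), 5) = Rational(5, 4) ≈ 1.2500)
Function('w')(X, f) = Rational(25, 16) (Function('w')(X, f) = Pow(Rational(5, 4), 2) = Rational(25, 16))
Function('t')(c) = c (Function('t')(c) = Add(c, 0) = c)
V = Rational(-1, 423142128) (V = Pow(Mul(-29046, 14568), -1) = Pow(-423142128, -1) = Rational(-1, 423142128) ≈ -2.3633e-9)
Mul(V, Function('t')(Mul(Function('w')(1, 4), Add(1, 1)))) = Mul(Rational(-1, 423142128), Mul(Rational(25, 16), Add(1, 1))) = Mul(Rational(-1, 423142128), Mul(Rational(25, 16), 2)) = Mul(Rational(-1, 423142128), Rational(25, 8)) = Rational(-25, 3385137024)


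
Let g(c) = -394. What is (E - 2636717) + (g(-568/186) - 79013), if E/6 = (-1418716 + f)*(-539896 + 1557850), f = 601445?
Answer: -4991668417328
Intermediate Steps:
E = -4991665701204 (E = 6*((-1418716 + 601445)*(-539896 + 1557850)) = 6*(-817271*1017954) = 6*(-831944283534) = -4991665701204)
(E - 2636717) + (g(-568/186) - 79013) = (-4991665701204 - 2636717) + (-394 - 79013) = -4991668337921 - 79407 = -4991668417328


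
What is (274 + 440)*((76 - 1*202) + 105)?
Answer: -14994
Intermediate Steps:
(274 + 440)*((76 - 1*202) + 105) = 714*((76 - 202) + 105) = 714*(-126 + 105) = 714*(-21) = -14994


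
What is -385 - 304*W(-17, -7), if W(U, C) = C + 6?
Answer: -81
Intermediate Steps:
W(U, C) = 6 + C
-385 - 304*W(-17, -7) = -385 - 304*(6 - 7) = -385 - 304*(-1) = -385 + 304 = -81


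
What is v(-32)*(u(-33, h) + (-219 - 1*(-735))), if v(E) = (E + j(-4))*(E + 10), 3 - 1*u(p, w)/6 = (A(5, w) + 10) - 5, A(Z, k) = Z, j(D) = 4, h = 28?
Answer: 291984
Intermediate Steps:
u(p, w) = -42 (u(p, w) = 18 - 6*((5 + 10) - 5) = 18 - 6*(15 - 5) = 18 - 6*10 = 18 - 60 = -42)
v(E) = (4 + E)*(10 + E) (v(E) = (E + 4)*(E + 10) = (4 + E)*(10 + E))
v(-32)*(u(-33, h) + (-219 - 1*(-735))) = (40 + (-32)**2 + 14*(-32))*(-42 + (-219 - 1*(-735))) = (40 + 1024 - 448)*(-42 + (-219 + 735)) = 616*(-42 + 516) = 616*474 = 291984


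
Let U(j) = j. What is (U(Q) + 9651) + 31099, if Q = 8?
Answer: 40758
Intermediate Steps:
(U(Q) + 9651) + 31099 = (8 + 9651) + 31099 = 9659 + 31099 = 40758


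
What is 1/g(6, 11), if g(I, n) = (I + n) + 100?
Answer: 1/117 ≈ 0.0085470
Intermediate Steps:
g(I, n) = 100 + I + n
1/g(6, 11) = 1/(100 + 6 + 11) = 1/117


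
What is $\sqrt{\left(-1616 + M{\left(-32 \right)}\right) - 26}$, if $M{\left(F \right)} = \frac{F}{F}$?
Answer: $i \sqrt{1641} \approx 40.509 i$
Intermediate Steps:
$M{\left(F \right)} = 1$
$\sqrt{\left(-1616 + M{\left(-32 \right)}\right) - 26} = \sqrt{\left(-1616 + 1\right) - 26} = \sqrt{-1615 - 26} = \sqrt{-1641} = i \sqrt{1641}$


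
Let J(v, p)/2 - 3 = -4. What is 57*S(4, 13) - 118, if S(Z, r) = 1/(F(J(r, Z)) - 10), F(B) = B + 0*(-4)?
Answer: -491/4 ≈ -122.75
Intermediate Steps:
J(v, p) = -2 (J(v, p) = 6 + 2*(-4) = 6 - 8 = -2)
F(B) = B (F(B) = B + 0 = B)
S(Z, r) = -1/12 (S(Z, r) = 1/(-2 - 10) = 1/(-12) = -1/12)
57*S(4, 13) - 118 = 57*(-1/12) - 118 = -19/4 - 118 = -491/4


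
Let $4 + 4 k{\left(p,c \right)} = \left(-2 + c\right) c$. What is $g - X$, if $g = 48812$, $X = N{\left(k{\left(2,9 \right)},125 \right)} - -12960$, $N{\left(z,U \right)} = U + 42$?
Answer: $35685$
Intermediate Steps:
$k{\left(p,c \right)} = -1 + \frac{c \left(-2 + c\right)}{4}$ ($k{\left(p,c \right)} = -1 + \frac{\left(-2 + c\right) c}{4} = -1 + \frac{c \left(-2 + c\right)}{4}$)
$N{\left(z,U \right)} = 42 + U$
$X = 13127$ ($X = \left(42 + 125\right) - -12960 = 167 + 12960 = 13127$)
$g - X = 48812 - 13127 = 35685$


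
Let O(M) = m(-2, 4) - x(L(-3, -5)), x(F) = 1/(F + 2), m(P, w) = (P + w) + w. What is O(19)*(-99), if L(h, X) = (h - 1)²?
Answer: -1177/2 ≈ -588.50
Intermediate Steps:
L(h, X) = (-1 + h)²
m(P, w) = P + 2*w
x(F) = 1/(2 + F)
O(M) = 107/18 (O(M) = (-2 + 2*4) - 1/(2 + (-1 - 3)²) = (-2 + 8) - 1/(2 + (-4)²) = 6 - 1/(2 + 16) = 6 - 1/18 = 107/18)
O(19)*(-99) = (107/18)*(-99) = -1177/2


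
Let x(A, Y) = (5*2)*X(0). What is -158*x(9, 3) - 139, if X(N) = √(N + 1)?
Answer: -1719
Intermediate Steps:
X(N) = √(1 + N)
x(A, Y) = 10 (x(A, Y) = (5*2)*√(1 + 0) = 10*√1 = 10*1 = 10)
-158*x(9, 3) - 139 = -158*10 - 139 = -1580 - 139 = -1719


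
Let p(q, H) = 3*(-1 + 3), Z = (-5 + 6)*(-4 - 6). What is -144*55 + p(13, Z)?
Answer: -7914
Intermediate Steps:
Z = -10 (Z = 1*(-10) = -10)
p(q, H) = 6 (p(q, H) = 3*2 = 6)
-144*55 + p(13, Z) = -144*55 + 6 = -7920 + 6 = -7914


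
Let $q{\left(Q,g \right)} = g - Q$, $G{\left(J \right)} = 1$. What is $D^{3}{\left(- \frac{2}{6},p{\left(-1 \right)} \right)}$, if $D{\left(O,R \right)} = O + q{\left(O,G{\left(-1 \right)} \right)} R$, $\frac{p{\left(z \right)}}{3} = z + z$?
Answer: $- \frac{15625}{27} \approx -578.7$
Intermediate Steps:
$p{\left(z \right)} = 6 z$ ($p{\left(z \right)} = 3 \left(z + z\right) = 3 \cdot 2 z = 6 z$)
$D{\left(O,R \right)} = O + R \left(1 - O\right)$ ($D{\left(O,R \right)} = O + \left(1 - O\right) R = O + R \left(1 - O\right)$)
$D^{3}{\left(- \frac{2}{6},p{\left(-1 \right)} \right)} = \left(- \frac{2}{6} - 6 \left(-1\right) \left(-1 - \frac{2}{6}\right)\right)^{3} = \left(\left(-2\right) \frac{1}{6} - - 6 \left(-1 - \frac{1}{3}\right)\right)^{3} = \left(- \frac{1}{3} - - 6 \left(-1 - \frac{1}{3}\right)\right)^{3} = \left(- \frac{1}{3} - \left(-6\right) \left(- \frac{4}{3}\right)\right)^{3} = \left(- \frac{1}{3} - 8\right)^{3} = \left(- \frac{25}{3}\right)^{3} = - \frac{15625}{27}$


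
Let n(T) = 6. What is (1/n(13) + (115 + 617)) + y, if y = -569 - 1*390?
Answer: -1361/6 ≈ -226.83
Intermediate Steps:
y = -959 (y = -569 - 390 = -959)
(1/n(13) + (115 + 617)) + y = (1/6 + (115 + 617)) - 959 = (⅙ + 732) - 959 = 4393/6 - 959 = -1361/6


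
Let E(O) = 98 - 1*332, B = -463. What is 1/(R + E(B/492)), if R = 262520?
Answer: 1/262286 ≈ 3.8126e-6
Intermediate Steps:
E(O) = -234 (E(O) = 98 - 332 = -234)
1/(R + E(B/492)) = 1/(262520 - 234) = 1/262286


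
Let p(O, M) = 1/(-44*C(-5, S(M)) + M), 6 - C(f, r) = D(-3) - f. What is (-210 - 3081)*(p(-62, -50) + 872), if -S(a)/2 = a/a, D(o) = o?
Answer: -648560661/226 ≈ -2.8697e+6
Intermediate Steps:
S(a) = -2 (S(a) = -2*a/a = -2*1 = -2)
C(f, r) = 9 + f (C(f, r) = 6 - (-3 - f) = 6 + (3 + f) = 9 + f)
p(O, M) = 1/(-176 + M) (p(O, M) = 1/(-44*(9 - 5) + M) = 1/(-44*4 + M) = 1/(-176 + M))
(-210 - 3081)*(p(-62, -50) + 872) = (-210 - 3081)*(1/(-176 - 50) + 872) = -3291*(1/(-226) + 872) = -3291*(-1/226 + 872) = -3291*197071/226 = -648560661/226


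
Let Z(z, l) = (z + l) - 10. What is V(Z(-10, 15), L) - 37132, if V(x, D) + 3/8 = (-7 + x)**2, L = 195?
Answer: -295907/8 ≈ -36988.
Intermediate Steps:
Z(z, l) = -10 + l + z (Z(z, l) = (l + z) - 10 = -10 + l + z)
V(x, D) = -3/8 + (-7 + x)**2
V(Z(-10, 15), L) - 37132 = (-3/8 + (-7 + (-10 + 15 - 10))**2) - 37132 = (-3/8 + (-7 - 5)**2) - 37132 = (-3/8 + (-12)**2) - 37132 = (-3/8 + 144) - 37132 = 1149/8 - 37132 = -295907/8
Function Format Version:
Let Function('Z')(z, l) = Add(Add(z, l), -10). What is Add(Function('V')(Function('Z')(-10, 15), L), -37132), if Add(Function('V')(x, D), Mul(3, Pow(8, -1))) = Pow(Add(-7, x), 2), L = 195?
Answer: Rational(-295907, 8) ≈ -36988.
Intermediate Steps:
Function('Z')(z, l) = Add(-10, l, z) (Function('Z')(z, l) = Add(Add(l, z), -10) = Add(-10, l, z))
Function('V')(x, D) = Add(Rational(-3, 8), Pow(Add(-7, x), 2))
Add(Function('V')(Function('Z')(-10, 15), L), -37132) = Add(Add(Rational(-3, 8), Pow(Add(-7, Add(-10, 15, -10)), 2)), -37132) = Add(Add(Rational(-3, 8), Pow(Add(-7, -5), 2)), -37132) = Add(Add(Rational(-3, 8), Pow(-12, 2)), -37132) = Add(Add(Rational(-3, 8), 144), -37132) = Add(Rational(1149, 8), -37132) = Rational(-295907, 8)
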